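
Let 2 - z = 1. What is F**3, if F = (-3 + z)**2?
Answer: 64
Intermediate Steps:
z = 1 (z = 2 - 1*1 = 2 - 1 = 1)
F = 4 (F = (-3 + 1)**2 = (-2)**2 = 4)
F**3 = 4**3 = 64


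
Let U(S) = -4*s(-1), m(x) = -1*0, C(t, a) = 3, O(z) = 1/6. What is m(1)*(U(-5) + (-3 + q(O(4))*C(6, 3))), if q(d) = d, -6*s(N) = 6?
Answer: 0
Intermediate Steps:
s(N) = -1 (s(N) = -⅙*6 = -1)
O(z) = ⅙
m(x) = 0
U(S) = 4 (U(S) = -4*(-1) = 4)
m(1)*(U(-5) + (-3 + q(O(4))*C(6, 3))) = 0*(4 + (-3 + (⅙)*3)) = 0*(4 + (-3 + ½)) = 0*(4 - 5/2) = 0*(3/2) = 0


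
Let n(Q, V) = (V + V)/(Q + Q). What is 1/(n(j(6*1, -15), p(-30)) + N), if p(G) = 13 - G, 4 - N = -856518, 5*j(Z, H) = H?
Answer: 3/2569523 ≈ 1.1675e-6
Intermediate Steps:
j(Z, H) = H/5
N = 856522 (N = 4 - 1*(-856518) = 4 + 856518 = 856522)
n(Q, V) = V/Q (n(Q, V) = (2*V)/((2*Q)) = (2*V)*(1/(2*Q)) = V/Q)
1/(n(j(6*1, -15), p(-30)) + N) = 1/((13 - 1*(-30))/(((⅕)*(-15))) + 856522) = 1/((13 + 30)/(-3) + 856522) = 1/(43*(-⅓) + 856522) = 1/(-43/3 + 856522) = 1/(2569523/3) = 3/2569523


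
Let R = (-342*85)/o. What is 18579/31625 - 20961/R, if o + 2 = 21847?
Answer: 1720904057/109250 ≈ 15752.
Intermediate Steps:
o = 21845 (o = -2 + 21847 = 21845)
R = -342/257 (R = -342*85/21845 = -29070*1/21845 = -342/257 ≈ -1.3307)
18579/31625 - 20961/R = 18579/31625 - 20961/(-342/257) = 18579*(1/31625) - 20961*(-257/342) = 1689/2875 + 598553/38 = 1720904057/109250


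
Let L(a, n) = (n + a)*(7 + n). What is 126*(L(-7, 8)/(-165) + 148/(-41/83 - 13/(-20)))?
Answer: 1314594/11 ≈ 1.1951e+5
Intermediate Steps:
L(a, n) = (7 + n)*(a + n) (L(a, n) = (a + n)*(7 + n) = (7 + n)*(a + n))
126*(L(-7, 8)/(-165) + 148/(-41/83 - 13/(-20))) = 126*((8² + 7*(-7) + 7*8 - 7*8)/(-165) + 148/(-41/83 - 13/(-20))) = 126*((64 - 49 + 56 - 56)*(-1/165) + 148/(-41*1/83 - 13*(-1/20))) = 126*(15*(-1/165) + 148/(-41/83 + 13/20)) = 126*(-1/11 + 148/(259/1660)) = 126*(-1/11 + 148*(1660/259)) = 126*(-1/11 + 6640/7) = 126*(73033/77) = 1314594/11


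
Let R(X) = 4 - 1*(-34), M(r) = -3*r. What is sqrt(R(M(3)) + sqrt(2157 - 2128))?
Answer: sqrt(38 + sqrt(29)) ≈ 6.5867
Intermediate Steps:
R(X) = 38 (R(X) = 4 + 34 = 38)
sqrt(R(M(3)) + sqrt(2157 - 2128)) = sqrt(38 + sqrt(2157 - 2128)) = sqrt(38 + sqrt(29))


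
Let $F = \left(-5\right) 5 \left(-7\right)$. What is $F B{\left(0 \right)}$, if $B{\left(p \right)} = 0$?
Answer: $0$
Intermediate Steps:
$F = 175$ ($F = \left(-25\right) \left(-7\right) = 175$)
$F B{\left(0 \right)} = 175 \cdot 0 = 0$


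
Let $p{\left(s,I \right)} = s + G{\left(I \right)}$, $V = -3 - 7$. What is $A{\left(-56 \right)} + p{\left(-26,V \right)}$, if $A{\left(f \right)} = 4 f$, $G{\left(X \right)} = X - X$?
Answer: $-250$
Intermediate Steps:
$V = -10$ ($V = -3 - 7 = -10$)
$G{\left(X \right)} = 0$
$p{\left(s,I \right)} = s$ ($p{\left(s,I \right)} = s + 0 = s$)
$A{\left(-56 \right)} + p{\left(-26,V \right)} = 4 \left(-56\right) - 26 = -224 - 26 = -250$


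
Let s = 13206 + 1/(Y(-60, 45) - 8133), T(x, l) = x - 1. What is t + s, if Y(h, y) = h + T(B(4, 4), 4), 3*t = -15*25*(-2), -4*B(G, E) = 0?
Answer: 110258463/8194 ≈ 13456.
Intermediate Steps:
B(G, E) = 0 (B(G, E) = -¼*0 = 0)
T(x, l) = -1 + x
t = 250 (t = (-15*25*(-2))/3 = (-375*(-2))/3 = (⅓)*750 = 250)
Y(h, y) = -1 + h (Y(h, y) = h + (-1 + 0) = h - 1 = -1 + h)
s = 108209963/8194 (s = 13206 + 1/((-1 - 60) - 8133) = 13206 + 1/(-61 - 8133) = 13206 + 1/(-8194) = 13206 - 1/8194 = 108209963/8194 ≈ 13206.)
t + s = 250 + 108209963/8194 = 110258463/8194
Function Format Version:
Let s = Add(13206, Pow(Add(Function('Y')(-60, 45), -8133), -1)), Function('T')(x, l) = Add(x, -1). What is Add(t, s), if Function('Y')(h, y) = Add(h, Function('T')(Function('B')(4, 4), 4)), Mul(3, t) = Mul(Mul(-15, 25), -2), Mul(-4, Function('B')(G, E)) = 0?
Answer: Rational(110258463, 8194) ≈ 13456.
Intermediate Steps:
Function('B')(G, E) = 0 (Function('B')(G, E) = Mul(Rational(-1, 4), 0) = 0)
Function('T')(x, l) = Add(-1, x)
t = 250 (t = Mul(Rational(1, 3), Mul(Mul(-15, 25), -2)) = Mul(Rational(1, 3), Mul(-375, -2)) = Mul(Rational(1, 3), 750) = 250)
Function('Y')(h, y) = Add(-1, h) (Function('Y')(h, y) = Add(h, Add(-1, 0)) = Add(h, -1) = Add(-1, h))
s = Rational(108209963, 8194) (s = Add(13206, Pow(Add(Add(-1, -60), -8133), -1)) = Add(13206, Pow(Add(-61, -8133), -1)) = Add(13206, Pow(-8194, -1)) = Add(13206, Rational(-1, 8194)) = Rational(108209963, 8194) ≈ 13206.)
Add(t, s) = Add(250, Rational(108209963, 8194)) = Rational(110258463, 8194)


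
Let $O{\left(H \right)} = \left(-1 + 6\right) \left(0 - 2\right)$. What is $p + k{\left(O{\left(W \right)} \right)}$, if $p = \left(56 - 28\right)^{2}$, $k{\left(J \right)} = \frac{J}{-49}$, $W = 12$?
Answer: $\frac{38426}{49} \approx 784.2$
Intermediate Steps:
$O{\left(H \right)} = -10$ ($O{\left(H \right)} = 5 \left(-2\right) = -10$)
$k{\left(J \right)} = - \frac{J}{49}$ ($k{\left(J \right)} = J \left(- \frac{1}{49}\right) = - \frac{J}{49}$)
$p = 784$ ($p = 28^{2} = 784$)
$p + k{\left(O{\left(W \right)} \right)} = 784 - - \frac{10}{49} = 784 + \frac{10}{49} = \frac{38426}{49}$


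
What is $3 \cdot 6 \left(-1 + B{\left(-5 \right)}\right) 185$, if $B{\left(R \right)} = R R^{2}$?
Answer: $-419580$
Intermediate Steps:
$B{\left(R \right)} = R^{3}$
$3 \cdot 6 \left(-1 + B{\left(-5 \right)}\right) 185 = 3 \cdot 6 \left(-1 + \left(-5\right)^{3}\right) 185 = 18 \left(-1 - 125\right) 185 = 18 \left(-126\right) 185 = \left(-2268\right) 185 = -419580$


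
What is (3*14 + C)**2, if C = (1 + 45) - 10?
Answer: 6084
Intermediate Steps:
C = 36 (C = 46 - 10 = 36)
(3*14 + C)**2 = (3*14 + 36)**2 = (42 + 36)**2 = 78**2 = 6084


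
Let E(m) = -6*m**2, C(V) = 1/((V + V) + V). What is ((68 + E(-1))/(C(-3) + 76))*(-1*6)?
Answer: -3348/683 ≈ -4.9019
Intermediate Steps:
C(V) = 1/(3*V) (C(V) = 1/(2*V + V) = 1/(3*V))
((68 + E(-1))/(C(-3) + 76))*(-1*6) = ((68 - 6*(-1)**2)/((1/3)/(-3) + 76))*(-1*6) = ((68 - 6*1)/((1/3)*(-1/3) + 76))*(-6) = ((68 - 6)/(-1/9 + 76))*(-6) = (62/(683/9))*(-6) = (62*(9/683))*(-6) = (558/683)*(-6) = -3348/683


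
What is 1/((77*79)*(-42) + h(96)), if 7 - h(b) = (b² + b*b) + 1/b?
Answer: -96/26295457 ≈ -3.6508e-6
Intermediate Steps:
h(b) = 7 - 1/b - 2*b² (h(b) = 7 - ((b² + b*b) + 1/b) = 7 - ((b² + b²) + 1/b) = 7 - (2*b² + 1/b) = 7 - (1/b + 2*b²) = 7 + (-1/b - 2*b²) = 7 - 1/b - 2*b²)
1/((77*79)*(-42) + h(96)) = 1/((77*79)*(-42) + (7 - 1/96 - 2*96²)) = 1/(6083*(-42) + (7 - 1*1/96 - 2*9216)) = 1/(-255486 + (7 - 1/96 - 18432)) = 1/(-255486 - 1768801/96) = 1/(-26295457/96) = -96/26295457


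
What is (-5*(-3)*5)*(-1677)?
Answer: -125775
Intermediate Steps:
(-5*(-3)*5)*(-1677) = (15*5)*(-1677) = 75*(-1677) = -125775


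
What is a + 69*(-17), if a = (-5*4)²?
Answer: -773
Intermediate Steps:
a = 400 (a = (-20)² = 400)
a + 69*(-17) = 400 + 69*(-17) = 400 - 1173 = -773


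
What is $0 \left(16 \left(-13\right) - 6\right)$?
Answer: $0$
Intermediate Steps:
$0 \left(16 \left(-13\right) - 6\right) = 0 \left(-208 - 6\right) = 0 \left(-214\right) = 0$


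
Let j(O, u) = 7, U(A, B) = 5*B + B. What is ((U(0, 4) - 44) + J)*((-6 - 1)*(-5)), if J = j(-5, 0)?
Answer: -455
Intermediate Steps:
U(A, B) = 6*B
J = 7
((U(0, 4) - 44) + J)*((-6 - 1)*(-5)) = ((6*4 - 44) + 7)*((-6 - 1)*(-5)) = ((24 - 44) + 7)*(-7*(-5)) = (-20 + 7)*35 = -13*35 = -455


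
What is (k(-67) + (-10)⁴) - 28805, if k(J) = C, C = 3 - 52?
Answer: -18854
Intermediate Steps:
C = -49
k(J) = -49
(k(-67) + (-10)⁴) - 28805 = (-49 + (-10)⁴) - 28805 = (-49 + 10000) - 28805 = 9951 - 28805 = -18854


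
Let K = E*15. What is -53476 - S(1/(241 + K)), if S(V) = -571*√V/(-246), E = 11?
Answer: -53476 - 571*√406/99876 ≈ -53476.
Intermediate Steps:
K = 165 (K = 11*15 = 165)
S(V) = 571*√V/246 (S(V) = -571*√V*(-1/246) = 571*√V/246)
-53476 - S(1/(241 + K)) = -53476 - 571*√(1/(241 + 165))/246 = -53476 - 571*√(1/406)/246 = -53476 - 571*√406/406/246 = -53476 - 571*√406/99876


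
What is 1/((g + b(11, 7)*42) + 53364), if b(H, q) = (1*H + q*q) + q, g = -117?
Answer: 1/56061 ≈ 1.7838e-5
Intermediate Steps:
b(H, q) = H + q + q² (b(H, q) = (H + q²) + q = H + q + q²)
1/((g + b(11, 7)*42) + 53364) = 1/((-117 + (11 + 7 + 7²)*42) + 53364) = 1/((-117 + (11 + 7 + 49)*42) + 53364) = 1/((-117 + 67*42) + 53364) = 1/((-117 + 2814) + 53364) = 1/(2697 + 53364) = 1/56061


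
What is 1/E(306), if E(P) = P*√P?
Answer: √34/31212 ≈ 0.00018682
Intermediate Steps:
E(P) = P^(3/2)
1/E(306) = 1/(306^(3/2)) = 1/(918*√34) = √34/31212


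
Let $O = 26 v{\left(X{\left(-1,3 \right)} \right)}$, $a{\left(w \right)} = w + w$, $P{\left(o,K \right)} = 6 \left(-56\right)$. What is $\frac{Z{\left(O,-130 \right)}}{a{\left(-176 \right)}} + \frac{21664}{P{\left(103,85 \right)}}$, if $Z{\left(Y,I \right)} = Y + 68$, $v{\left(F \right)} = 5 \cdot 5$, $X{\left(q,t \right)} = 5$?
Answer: $- \frac{245843}{3696} \approx -66.516$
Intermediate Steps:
$v{\left(F \right)} = 25$
$P{\left(o,K \right)} = -336$
$a{\left(w \right)} = 2 w$
$O = 650$ ($O = 26 \cdot 25 = 650$)
$Z{\left(Y,I \right)} = 68 + Y$
$\frac{Z{\left(O,-130 \right)}}{a{\left(-176 \right)}} + \frac{21664}{P{\left(103,85 \right)}} = \frac{68 + 650}{2 \left(-176\right)} + \frac{21664}{-336} = \frac{718}{-352} + 21664 \left(- \frac{1}{336}\right) = 718 \left(- \frac{1}{352}\right) - \frac{1354}{21} = - \frac{359}{176} - \frac{1354}{21} = - \frac{245843}{3696}$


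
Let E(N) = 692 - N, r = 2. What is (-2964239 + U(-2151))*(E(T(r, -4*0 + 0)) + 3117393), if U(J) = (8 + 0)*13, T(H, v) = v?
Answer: -9242424881475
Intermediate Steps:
U(J) = 104 (U(J) = 8*13 = 104)
(-2964239 + U(-2151))*(E(T(r, -4*0 + 0)) + 3117393) = (-2964239 + 104)*((692 - (-4*0 + 0)) + 3117393) = -2964135*((692 - (0 + 0)) + 3117393) = -2964135*((692 - 1*0) + 3117393) = -2964135*((692 + 0) + 3117393) = -2964135*(692 + 3117393) = -2964135*3118085 = -9242424881475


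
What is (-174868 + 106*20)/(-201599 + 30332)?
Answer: 172748/171267 ≈ 1.0086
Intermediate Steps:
(-174868 + 106*20)/(-201599 + 30332) = (-174868 + 2120)/(-171267) = -172748*(-1/171267) = 172748/171267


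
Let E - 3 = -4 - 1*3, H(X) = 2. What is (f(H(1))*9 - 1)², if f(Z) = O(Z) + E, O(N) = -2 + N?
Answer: 1369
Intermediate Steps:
E = -4 (E = 3 + (-4 - 1*3) = 3 + (-4 - 3) = 3 - 7 = -4)
f(Z) = -6 + Z (f(Z) = (-2 + Z) - 4 = -6 + Z)
(f(H(1))*9 - 1)² = ((-6 + 2)*9 - 1)² = (-4*9 - 1)² = (-36 - 1)² = (-37)² = 1369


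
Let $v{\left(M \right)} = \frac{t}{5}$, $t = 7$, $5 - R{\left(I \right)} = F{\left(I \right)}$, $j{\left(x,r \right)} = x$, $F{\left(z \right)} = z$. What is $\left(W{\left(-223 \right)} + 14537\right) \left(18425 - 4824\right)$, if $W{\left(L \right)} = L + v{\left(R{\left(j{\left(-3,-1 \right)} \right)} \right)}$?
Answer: $\frac{973518777}{5} \approx 1.947 \cdot 10^{8}$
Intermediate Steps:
$R{\left(I \right)} = 5 - I$
$v{\left(M \right)} = \frac{7}{5}$
$W{\left(L \right)} = \frac{7}{5} + L$ ($W{\left(L \right)} = L + \frac{7}{5} = \frac{7}{5} + L$)
$\left(W{\left(-223 \right)} + 14537\right) \left(18425 - 4824\right) = \left(\left(\frac{7}{5} - 223\right) + 14537\right) \left(18425 - 4824\right) = \left(- \frac{1108}{5} + 14537\right) 13601 = \frac{71577}{5} \cdot 13601 = \frac{973518777}{5}$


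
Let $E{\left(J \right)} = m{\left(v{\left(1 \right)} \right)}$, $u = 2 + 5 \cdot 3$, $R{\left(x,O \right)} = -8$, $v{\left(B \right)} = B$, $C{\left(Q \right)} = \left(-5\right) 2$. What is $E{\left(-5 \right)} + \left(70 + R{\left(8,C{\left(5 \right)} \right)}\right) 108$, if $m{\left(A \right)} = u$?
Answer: $6713$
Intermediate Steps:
$C{\left(Q \right)} = -10$
$u = 17$ ($u = 2 + 15 = 17$)
$m{\left(A \right)} = 17$
$E{\left(J \right)} = 17$
$E{\left(-5 \right)} + \left(70 + R{\left(8,C{\left(5 \right)} \right)}\right) 108 = 17 + \left(70 - 8\right) 108 = 17 + 62 \cdot 108 = 17 + 6696 = 6713$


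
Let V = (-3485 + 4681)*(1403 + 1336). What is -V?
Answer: -3275844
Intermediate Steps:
V = 3275844 (V = 1196*2739 = 3275844)
-V = -1*3275844 = -3275844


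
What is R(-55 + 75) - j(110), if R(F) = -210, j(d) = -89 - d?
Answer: -11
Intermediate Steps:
R(-55 + 75) - j(110) = -210 - (-89 - 1*110) = -210 - (-89 - 110) = -210 - 1*(-199) = -210 + 199 = -11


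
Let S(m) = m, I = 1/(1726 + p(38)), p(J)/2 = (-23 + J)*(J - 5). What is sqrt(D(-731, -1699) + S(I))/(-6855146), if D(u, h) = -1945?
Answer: -I*sqrt(3586898301)/9309288268 ≈ -6.4334e-6*I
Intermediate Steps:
p(J) = 2*(-23 + J)*(-5 + J) (p(J) = 2*((-23 + J)*(J - 5)) = 2*((-23 + J)*(-5 + J)) = 2*(-23 + J)*(-5 + J))
I = 1/2716 (I = 1/(1726 + (230 - 56*38 + 2*38**2)) = 1/(1726 + (230 - 2128 + 2*1444)) = 1/(1726 + (230 - 2128 + 2888)) = 1/(1726 + 990) = 1/2716 ≈ 0.00036819)
sqrt(D(-731, -1699) + S(I))/(-6855146) = sqrt(-1945 + 1/2716)/(-6855146) = sqrt(-5282619/2716)*(-1/6855146) = (I*sqrt(3586898301)/1358)*(-1/6855146) = -I*sqrt(3586898301)/9309288268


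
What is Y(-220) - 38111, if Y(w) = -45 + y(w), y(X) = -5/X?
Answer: -1678863/44 ≈ -38156.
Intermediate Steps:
Y(w) = -45 - 5/w
Y(-220) - 38111 = (-45 - 5/(-220)) - 38111 = (-45 - 5*(-1/220)) - 38111 = (-45 + 1/44) - 38111 = -1979/44 - 38111 = -1678863/44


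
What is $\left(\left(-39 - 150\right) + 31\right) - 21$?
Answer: $-179$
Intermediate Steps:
$\left(\left(-39 - 150\right) + 31\right) - 21 = \left(-189 + 31\right) - 21 = -158 - 21 = -179$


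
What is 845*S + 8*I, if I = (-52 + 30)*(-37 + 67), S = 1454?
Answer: 1223350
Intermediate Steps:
I = -660 (I = -22*30 = -660)
845*S + 8*I = 845*1454 + 8*(-660) = 1228630 - 5280 = 1223350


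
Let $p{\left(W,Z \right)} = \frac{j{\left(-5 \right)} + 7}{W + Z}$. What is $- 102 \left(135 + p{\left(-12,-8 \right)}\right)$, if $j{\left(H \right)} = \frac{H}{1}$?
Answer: $- \frac{68799}{5} \approx -13760.0$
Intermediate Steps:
$j{\left(H \right)} = H$ ($j{\left(H \right)} = H 1 = H$)
$p{\left(W,Z \right)} = \frac{2}{W + Z}$ ($p{\left(W,Z \right)} = \frac{-5 + 7}{W + Z} = \frac{2}{W + Z}$)
$- 102 \left(135 + p{\left(-12,-8 \right)}\right) = - 102 \left(135 + \frac{2}{-12 - 8}\right) = - 102 \left(135 + \frac{2}{-20}\right) = - 102 \left(135 + 2 \left(- \frac{1}{20}\right)\right) = - 102 \left(135 - \frac{1}{10}\right) = \left(-102\right) \frac{1349}{10} = - \frac{68799}{5}$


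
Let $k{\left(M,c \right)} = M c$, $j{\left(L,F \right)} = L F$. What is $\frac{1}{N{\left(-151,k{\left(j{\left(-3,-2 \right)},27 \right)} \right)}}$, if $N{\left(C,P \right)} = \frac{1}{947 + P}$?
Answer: $1109$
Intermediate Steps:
$j{\left(L,F \right)} = F L$
$\frac{1}{N{\left(-151,k{\left(j{\left(-3,-2 \right)},27 \right)} \right)}} = \frac{1}{\frac{1}{947 + \left(-2\right) \left(-3\right) 27}} = \frac{1}{\frac{1}{947 + 6 \cdot 27}} = \frac{1}{\frac{1}{947 + 162}} = \frac{1}{\frac{1}{1109}} = 1109$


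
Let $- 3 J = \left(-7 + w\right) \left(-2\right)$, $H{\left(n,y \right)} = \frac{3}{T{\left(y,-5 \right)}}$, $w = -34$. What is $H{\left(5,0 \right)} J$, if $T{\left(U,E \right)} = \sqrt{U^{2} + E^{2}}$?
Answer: $- \frac{82}{5} \approx -16.4$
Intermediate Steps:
$T{\left(U,E \right)} = \sqrt{E^{2} + U^{2}}$
$H{\left(n,y \right)} = \frac{3}{\sqrt{25 + y^{2}}}$ ($H{\left(n,y \right)} = \frac{3}{\sqrt{\left(-5\right)^{2} + y^{2}}} = \frac{3}{\sqrt{25 + y^{2}}}$)
$J = - \frac{82}{3}$ ($J = - \frac{\left(-7 - 34\right) \left(-2\right)}{3} = - \frac{\left(-41\right) \left(-2\right)}{3} = \left(- \frac{1}{3}\right) 82 = - \frac{82}{3} \approx -27.333$)
$H{\left(5,0 \right)} J = \frac{3}{\sqrt{25 + 0^{2}}} \left(- \frac{82}{3}\right) = \frac{3}{\sqrt{25 + 0}} \left(- \frac{82}{3}\right) = \frac{3}{5} \left(- \frac{82}{3}\right) = - \frac{82}{5}$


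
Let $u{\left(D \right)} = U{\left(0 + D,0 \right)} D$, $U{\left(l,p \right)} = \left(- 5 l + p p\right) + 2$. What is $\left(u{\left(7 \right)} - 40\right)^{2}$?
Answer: $73441$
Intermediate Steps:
$U{\left(l,p \right)} = 2 + p^{2} - 5 l$ ($U{\left(l,p \right)} = \left(- 5 l + p^{2}\right) + 2 = \left(p^{2} - 5 l\right) + 2 = 2 + p^{2} - 5 l$)
$u{\left(D \right)} = D \left(2 - 5 D\right)$ ($u{\left(D \right)} = \left(2 + 0^{2} - 5 \left(0 + D\right)\right) D = \left(2 + 0 - 5 D\right) D = \left(2 - 5 D\right) D = D \left(2 - 5 D\right)$)
$\left(u{\left(7 \right)} - 40\right)^{2} = \left(7 \left(2 - 35\right) - 40\right)^{2} = \left(7 \left(-33\right) - 40\right)^{2} = \left(-231 - 40\right)^{2} = \left(-271\right)^{2} = 73441$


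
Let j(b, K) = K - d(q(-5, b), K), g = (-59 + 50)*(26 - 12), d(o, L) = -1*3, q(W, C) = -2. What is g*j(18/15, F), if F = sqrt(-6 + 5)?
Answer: -378 - 126*I ≈ -378.0 - 126.0*I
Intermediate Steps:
d(o, L) = -3
g = -126 (g = -9*14 = -126)
F = I (F = sqrt(-1) = I ≈ 1.0*I)
j(b, K) = 3 + K (j(b, K) = K - 1*(-3) = K + 3 = 3 + K)
g*j(18/15, F) = -126*(3 + I) = -378 - 126*I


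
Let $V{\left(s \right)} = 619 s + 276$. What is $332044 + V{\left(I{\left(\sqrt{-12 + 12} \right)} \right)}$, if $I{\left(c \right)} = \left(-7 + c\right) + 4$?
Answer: $330463$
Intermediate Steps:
$I{\left(c \right)} = -3 + c$
$V{\left(s \right)} = 276 + 619 s$
$332044 + V{\left(I{\left(\sqrt{-12 + 12} \right)} \right)} = 332044 + \left(276 + 619 \left(-3 + \sqrt{-12 + 12}\right)\right) = 332044 + \left(276 + 619 \left(-3 + \sqrt{0}\right)\right) = 332044 + \left(276 + 619 \left(-3 + 0\right)\right) = 332044 + \left(276 + 619 \left(-3\right)\right) = 332044 + \left(276 - 1857\right) = 332044 - 1581 = 330463$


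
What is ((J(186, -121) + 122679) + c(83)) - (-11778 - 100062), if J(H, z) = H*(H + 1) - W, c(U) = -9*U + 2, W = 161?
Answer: 268395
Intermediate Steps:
c(U) = 2 - 9*U
J(H, z) = -161 + H*(1 + H) (J(H, z) = H*(H + 1) - 1*161 = H*(1 + H) - 161 = -161 + H*(1 + H))
((J(186, -121) + 122679) + c(83)) - (-11778 - 100062) = (((-161 + 186 + 186**2) + 122679) + (2 - 9*83)) - (-11778 - 100062) = (((-161 + 186 + 34596) + 122679) + (2 - 747)) - 1*(-111840) = ((34621 + 122679) - 745) + 111840 = (157300 - 745) + 111840 = 156555 + 111840 = 268395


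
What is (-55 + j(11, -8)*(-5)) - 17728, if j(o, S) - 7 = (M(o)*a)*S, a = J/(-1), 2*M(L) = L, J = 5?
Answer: -18918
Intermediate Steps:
M(L) = L/2
a = -5 (a = 5/(-1) = 5*(-1) = -5)
j(o, S) = 7 - 5*S*o/2 (j(o, S) = 7 + ((o/2)*(-5))*S = 7 + (-5*o/2)*S = 7 - 5*S*o/2)
(-55 + j(11, -8)*(-5)) - 17728 = (-55 + (7 - 5/2*(-8)*11)*(-5)) - 17728 = (-55 + (7 + 220)*(-5)) - 17728 = (-55 + 227*(-5)) - 17728 = (-55 - 1135) - 17728 = -1190 - 17728 = -18918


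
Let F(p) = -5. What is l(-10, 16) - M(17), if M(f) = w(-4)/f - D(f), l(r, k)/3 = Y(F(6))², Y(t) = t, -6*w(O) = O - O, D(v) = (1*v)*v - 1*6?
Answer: 358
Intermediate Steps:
D(v) = -6 + v² (D(v) = v*v - 6 = v² - 6 = -6 + v²)
w(O) = 0 (w(O) = -(O - O)/6 = -⅙*0 = 0)
l(r, k) = 75 (l(r, k) = 3*(-5)² = 3*25 = 75)
M(f) = 6 - f² (M(f) = 0/f - (-6 + f²) = 0 + (6 - f²) = 6 - f²)
l(-10, 16) - M(17) = 75 - (6 - 1*17²) = 75 - (6 - 1*289) = 75 - (6 - 289) = 75 - 1*(-283) = 75 + 283 = 358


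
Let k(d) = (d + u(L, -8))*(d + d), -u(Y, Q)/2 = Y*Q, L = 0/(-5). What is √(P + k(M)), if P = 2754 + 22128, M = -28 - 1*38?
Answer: √33594 ≈ 183.29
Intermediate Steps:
M = -66 (M = -28 - 38 = -66)
P = 24882
L = 0 (L = 0*(-⅕) = 0)
u(Y, Q) = -2*Q*Y (u(Y, Q) = -2*Y*Q = -2*Q*Y)
k(d) = 2*d² (k(d) = (d - 2*(-8)*0)*(d + d) = (d + 0)*(2*d) = d*(2*d) = 2*d²)
√(P + k(M)) = √(24882 + 2*(-66)²) = √(24882 + 2*4356) = √(24882 + 8712) = √33594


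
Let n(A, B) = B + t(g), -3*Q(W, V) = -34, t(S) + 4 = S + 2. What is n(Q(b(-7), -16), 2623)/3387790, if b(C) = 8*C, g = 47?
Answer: 1334/1693895 ≈ 0.00078753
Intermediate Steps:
t(S) = -2 + S (t(S) = -4 + (S + 2) = -4 + (2 + S) = -2 + S)
Q(W, V) = 34/3 (Q(W, V) = -⅓*(-34) = 34/3)
n(A, B) = 45 + B (n(A, B) = B + (-2 + 47) = B + 45 = 45 + B)
n(Q(b(-7), -16), 2623)/3387790 = (45 + 2623)/3387790 = 2668*(1/3387790) = 1334/1693895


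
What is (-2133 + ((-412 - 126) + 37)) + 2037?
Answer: -597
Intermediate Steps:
(-2133 + ((-412 - 126) + 37)) + 2037 = (-2133 + (-538 + 37)) + 2037 = (-2133 - 501) + 2037 = -2634 + 2037 = -597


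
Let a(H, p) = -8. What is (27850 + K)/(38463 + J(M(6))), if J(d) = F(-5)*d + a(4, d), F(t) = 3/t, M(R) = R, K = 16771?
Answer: 223105/192257 ≈ 1.1605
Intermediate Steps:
J(d) = -8 - 3*d/5 (J(d) = (3/(-5))*d - 8 = (3*(-⅕))*d - 8 = -3*d/5 - 8 = -8 - 3*d/5)
(27850 + K)/(38463 + J(M(6))) = (27850 + 16771)/(38463 + (-8 - ⅗*6)) = 44621/(38463 + (-8 - 18/5)) = 44621/(38463 - 58/5) = 44621/(192257/5) = 44621*(5/192257) = 223105/192257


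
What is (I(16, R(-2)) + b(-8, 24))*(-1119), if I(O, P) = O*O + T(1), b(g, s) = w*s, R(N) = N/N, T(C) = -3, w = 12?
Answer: -605379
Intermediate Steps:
R(N) = 1
b(g, s) = 12*s
I(O, P) = -3 + O² (I(O, P) = O*O - 3 = O² - 3 = -3 + O²)
(I(16, R(-2)) + b(-8, 24))*(-1119) = ((-3 + 16²) + 12*24)*(-1119) = ((-3 + 256) + 288)*(-1119) = (253 + 288)*(-1119) = 541*(-1119) = -605379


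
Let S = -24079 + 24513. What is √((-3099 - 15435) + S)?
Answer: 10*I*√181 ≈ 134.54*I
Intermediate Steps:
S = 434
√((-3099 - 15435) + S) = √((-3099 - 15435) + 434) = √(-18534 + 434) = √(-18100) = 10*I*√181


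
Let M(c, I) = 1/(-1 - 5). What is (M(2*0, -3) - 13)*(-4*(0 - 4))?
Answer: -632/3 ≈ -210.67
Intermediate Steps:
M(c, I) = -⅙ (M(c, I) = 1/(-6) = -⅙)
(M(2*0, -3) - 13)*(-4*(0 - 4)) = (-⅙ - 13)*(-4*(0 - 4)) = -(-158)*(-4)/3 = -79/6*16 = -632/3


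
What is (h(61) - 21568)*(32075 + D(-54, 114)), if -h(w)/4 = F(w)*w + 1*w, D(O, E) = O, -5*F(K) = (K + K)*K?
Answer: 54653058548/5 ≈ 1.0931e+10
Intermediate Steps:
F(K) = -2*K²/5 (F(K) = -(K + K)*K/5 = -2*K*K/5 = -2*K²/5)
h(w) = -4*w + 8*w³/5 (h(w) = -4*((-2*w²/5)*w + 1*w) = -4*(-2*w³/5 + w) = -4*(w - 2*w³/5) = -4*w + 8*w³/5)
(h(61) - 21568)*(32075 + D(-54, 114)) = ((-4*61 + (8/5)*61³) - 21568)*(32075 - 54) = ((-244 + (8/5)*226981) - 21568)*32021 = ((-244 + 1815848/5) - 21568)*32021 = (1814628/5 - 21568)*32021 = (1706788/5)*32021 = 54653058548/5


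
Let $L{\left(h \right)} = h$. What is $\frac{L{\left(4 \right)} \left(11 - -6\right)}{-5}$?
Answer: $- \frac{68}{5} \approx -13.6$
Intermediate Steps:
$\frac{L{\left(4 \right)} \left(11 - -6\right)}{-5} = \frac{4 \left(11 - -6\right)}{-5} = - \frac{4 \left(11 + 6\right)}{5} = - \frac{4 \cdot 17}{5} = \left(- \frac{1}{5}\right) 68 = - \frac{68}{5}$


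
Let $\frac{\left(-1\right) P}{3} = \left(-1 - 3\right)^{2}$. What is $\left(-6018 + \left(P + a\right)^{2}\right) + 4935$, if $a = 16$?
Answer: $-59$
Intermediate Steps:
$P = -48$ ($P = - 3 \left(-1 - 3\right)^{2} = - 3 \left(-4\right)^{2} = \left(-3\right) 16 = -48$)
$\left(-6018 + \left(P + a\right)^{2}\right) + 4935 = \left(-6018 + \left(-48 + 16\right)^{2}\right) + 4935 = \left(-6018 + \left(-32\right)^{2}\right) + 4935 = \left(-6018 + 1024\right) + 4935 = -4994 + 4935 = -59$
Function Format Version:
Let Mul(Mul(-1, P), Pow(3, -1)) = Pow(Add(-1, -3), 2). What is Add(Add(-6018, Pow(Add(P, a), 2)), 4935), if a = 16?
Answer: -59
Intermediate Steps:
P = -48 (P = Mul(-3, Pow(Add(-1, -3), 2)) = Mul(-3, Pow(-4, 2)) = Mul(-3, 16) = -48)
Add(Add(-6018, Pow(Add(P, a), 2)), 4935) = Add(Add(-6018, Pow(Add(-48, 16), 2)), 4935) = Add(Add(-6018, Pow(-32, 2)), 4935) = Add(Add(-6018, 1024), 4935) = Add(-4994, 4935) = -59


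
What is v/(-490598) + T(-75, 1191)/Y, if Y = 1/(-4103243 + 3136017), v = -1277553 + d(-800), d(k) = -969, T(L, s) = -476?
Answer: 112935556232485/245299 ≈ 4.6040e+8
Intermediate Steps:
v = -1278522 (v = -1277553 - 969 = -1278522)
Y = -1/967226 (Y = 1/(-967226) = -1/967226 ≈ -1.0339e-6)
v/(-490598) + T(-75, 1191)/Y = -1278522/(-490598) - 476/(-1/967226) = -1278522*(-1/490598) - 476*(-967226) = 639261/245299 + 460399576 = 112935556232485/245299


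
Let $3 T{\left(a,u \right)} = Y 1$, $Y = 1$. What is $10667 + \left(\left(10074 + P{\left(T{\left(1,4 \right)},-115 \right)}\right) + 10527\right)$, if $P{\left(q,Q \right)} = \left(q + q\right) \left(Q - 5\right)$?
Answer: $31188$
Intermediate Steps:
$T{\left(a,u \right)} = \frac{1}{3}$ ($T{\left(a,u \right)} = \frac{1 \cdot 1}{3} = \frac{1}{3} \cdot 1 = \frac{1}{3}$)
$P{\left(q,Q \right)} = 2 q \left(-5 + Q\right)$
$10667 + \left(\left(10074 + P{\left(T{\left(1,4 \right)},-115 \right)}\right) + 10527\right) = 10667 + \left(\left(10074 + 2 \cdot \frac{1}{3} \left(-5 - 115\right)\right) + 10527\right) = 10667 + \left(\left(10074 + 2 \cdot \frac{1}{3} \left(-120\right)\right) + 10527\right) = 10667 + \left(\left(10074 - 80\right) + 10527\right) = 10667 + \left(9994 + 10527\right) = 10667 + 20521 = 31188$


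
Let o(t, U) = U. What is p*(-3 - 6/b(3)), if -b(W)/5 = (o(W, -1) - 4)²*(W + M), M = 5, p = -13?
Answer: 19461/500 ≈ 38.922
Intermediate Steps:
b(W) = -625 - 125*W (b(W) = -5*(-1 - 4)²*(W + 5) = -5*(-5)²*(5 + W) = -125*(5 + W) = -5*(125 + 25*W) = -625 - 125*W)
p*(-3 - 6/b(3)) = -13*(-3 - 6/(-625 - 125*3)) = -13*(-3 - 6/(-625 - 375)) = -13*(-3 - 6/(-1000)) = -13*(-3 - 6*(-1/1000)) = -13*(-3 + 3/500) = -13*(-1497/500) = 19461/500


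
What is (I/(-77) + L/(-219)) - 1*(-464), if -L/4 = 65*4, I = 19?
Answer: 7900351/16863 ≈ 468.50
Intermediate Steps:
L = -1040 (L = -260*4 = -4*260 = -1040)
(I/(-77) + L/(-219)) - 1*(-464) = (19/(-77) - 1040/(-219)) - 1*(-464) = (19*(-1/77) - 1040*(-1/219)) + 464 = (-19/77 + 1040/219) + 464 = 75919/16863 + 464 = 7900351/16863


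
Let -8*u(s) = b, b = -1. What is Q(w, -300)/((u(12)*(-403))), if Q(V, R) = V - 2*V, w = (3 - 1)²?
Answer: 32/403 ≈ 0.079404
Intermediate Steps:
u(s) = ⅛ (u(s) = -⅛*(-1) = ⅛)
w = 4 (w = 2² = 4)
Q(V, R) = -V
Q(w, -300)/((u(12)*(-403))) = (-1*4)/(((⅛)*(-403))) = -4/(-403/8) = -4*(-8/403) = 32/403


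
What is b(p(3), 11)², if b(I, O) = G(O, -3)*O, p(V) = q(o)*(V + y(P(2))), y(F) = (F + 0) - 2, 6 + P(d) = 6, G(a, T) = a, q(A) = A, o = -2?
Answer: 14641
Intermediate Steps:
P(d) = 0 (P(d) = -6 + 6 = 0)
y(F) = -2 + F (y(F) = F - 2 = -2 + F)
p(V) = 4 - 2*V (p(V) = -2*(V + (-2 + 0)) = -2*(V - 2) = -2*(-2 + V) = 4 - 2*V)
b(I, O) = O² (b(I, O) = O*O = O²)
b(p(3), 11)² = (11²)² = 121² = 14641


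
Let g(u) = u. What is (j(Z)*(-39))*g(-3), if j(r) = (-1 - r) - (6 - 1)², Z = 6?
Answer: -3744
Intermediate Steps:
j(r) = -26 - r (j(r) = (-1 - r) - 1*5² = (-1 - r) - 1*25 = (-1 - r) - 25 = -26 - r)
(j(Z)*(-39))*g(-3) = ((-26 - 1*6)*(-39))*(-3) = ((-26 - 6)*(-39))*(-3) = -32*(-39)*(-3) = 1248*(-3) = -3744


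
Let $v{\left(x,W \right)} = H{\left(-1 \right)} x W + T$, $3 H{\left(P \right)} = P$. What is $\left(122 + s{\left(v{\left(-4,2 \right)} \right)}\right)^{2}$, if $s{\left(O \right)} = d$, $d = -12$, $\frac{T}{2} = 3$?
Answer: $12100$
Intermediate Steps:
$T = 6$ ($T = 2 \cdot 3 = 6$)
$H{\left(P \right)} = \frac{P}{3}$
$v{\left(x,W \right)} = 6 - \frac{W x}{3}$ ($v{\left(x,W \right)} = \frac{1}{3} \left(-1\right) x W + 6 = - \frac{x}{3} W + 6 = - \frac{W x}{3} + 6 = 6 - \frac{W x}{3}$)
$s{\left(O \right)} = -12$
$\left(122 + s{\left(v{\left(-4,2 \right)} \right)}\right)^{2} = \left(122 - 12\right)^{2} = 110^{2} = 12100$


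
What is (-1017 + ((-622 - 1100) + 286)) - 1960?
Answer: -4413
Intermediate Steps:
(-1017 + ((-622 - 1100) + 286)) - 1960 = (-1017 + (-1722 + 286)) - 1960 = (-1017 - 1436) - 1960 = -2453 - 1960 = -4413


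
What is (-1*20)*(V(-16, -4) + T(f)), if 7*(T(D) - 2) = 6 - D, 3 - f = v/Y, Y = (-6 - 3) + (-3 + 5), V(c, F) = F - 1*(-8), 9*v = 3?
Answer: -18880/147 ≈ -128.44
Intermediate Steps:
v = ⅓ (v = (⅑)*3 = ⅓ ≈ 0.33333)
V(c, F) = 8 + F (V(c, F) = F + 8 = 8 + F)
Y = -7 (Y = -9 + 2 = -7)
f = 64/21 (f = 3 - 1/(3*(-7)) = 3 - (-1)/(3*7) = 3 - 1*(-1/21) = 3 + 1/21 = 64/21 ≈ 3.0476)
T(D) = 20/7 - D/7 (T(D) = 2 + (6 - D)/7 = 2 + (6/7 - D/7) = 20/7 - D/7)
(-1*20)*(V(-16, -4) + T(f)) = (-1*20)*((8 - 4) + (20/7 - ⅐*64/21)) = -20*(4 + (20/7 - 64/147)) = -20*(4 + 356/147) = -20*944/147 = -18880/147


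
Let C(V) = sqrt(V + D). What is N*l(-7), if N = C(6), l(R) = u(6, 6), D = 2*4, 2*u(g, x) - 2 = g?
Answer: 4*sqrt(14) ≈ 14.967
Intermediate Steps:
u(g, x) = 1 + g/2
D = 8
l(R) = 4 (l(R) = 1 + (1/2)*6 = 1 + 3 = 4)
C(V) = sqrt(8 + V) (C(V) = sqrt(V + 8) = sqrt(8 + V))
N = sqrt(14) (N = sqrt(8 + 6) = sqrt(14) ≈ 3.7417)
N*l(-7) = sqrt(14)*4 = 4*sqrt(14)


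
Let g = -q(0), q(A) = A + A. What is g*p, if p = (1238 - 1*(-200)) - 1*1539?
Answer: 0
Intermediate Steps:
q(A) = 2*A
g = 0 (g = -2*0 = -1*0 = 0)
p = -101 (p = (1238 + 200) - 1539 = 1438 - 1539 = -101)
g*p = 0*(-101) = 0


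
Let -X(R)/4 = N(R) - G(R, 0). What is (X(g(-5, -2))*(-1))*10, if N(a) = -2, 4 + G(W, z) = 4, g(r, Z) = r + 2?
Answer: -80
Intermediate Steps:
g(r, Z) = 2 + r
G(W, z) = 0 (G(W, z) = -4 + 4 = 0)
X(R) = 8 (X(R) = -4*(-2 - 1*0) = -4*(-2 + 0) = -4*(-2) = 8)
(X(g(-5, -2))*(-1))*10 = (8*(-1))*10 = -8*10 = -80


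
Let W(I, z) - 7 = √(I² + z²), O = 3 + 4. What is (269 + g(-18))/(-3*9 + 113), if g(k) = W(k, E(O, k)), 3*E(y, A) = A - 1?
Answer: 138/43 + √3277/258 ≈ 3.4312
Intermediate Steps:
O = 7
E(y, A) = -⅓ + A/3 (E(y, A) = (A - 1)/3 = (-1 + A)/3 = -⅓ + A/3)
W(I, z) = 7 + √(I² + z²)
g(k) = 7 + √(k² + (-⅓ + k/3)²)
(269 + g(-18))/(-3*9 + 113) = (269 + (7 + √((-1 - 18)² + 9*(-18)²)/3))/(-3*9 + 113) = (269 + (7 + √((-19)² + 9*324)/3))/(-27 + 113) = (269 + (7 + √(361 + 2916)/3))/86 = (269 + (7 + √3277/3))*(1/86) = (276 + √3277/3)*(1/86) = 138/43 + √3277/258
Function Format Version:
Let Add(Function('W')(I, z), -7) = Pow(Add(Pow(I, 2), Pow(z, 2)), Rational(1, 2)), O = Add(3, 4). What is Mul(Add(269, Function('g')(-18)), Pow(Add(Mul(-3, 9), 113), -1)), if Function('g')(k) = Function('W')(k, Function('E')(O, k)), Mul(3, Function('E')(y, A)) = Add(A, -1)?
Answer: Add(Rational(138, 43), Mul(Rational(1, 258), Pow(3277, Rational(1, 2)))) ≈ 3.4312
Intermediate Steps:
O = 7
Function('E')(y, A) = Add(Rational(-1, 3), Mul(Rational(1, 3), A)) (Function('E')(y, A) = Mul(Rational(1, 3), Add(A, -1)) = Mul(Rational(1, 3), Add(-1, A)) = Add(Rational(-1, 3), Mul(Rational(1, 3), A)))
Function('W')(I, z) = Add(7, Pow(Add(Pow(I, 2), Pow(z, 2)), Rational(1, 2)))
Function('g')(k) = Add(7, Pow(Add(Pow(k, 2), Pow(Add(Rational(-1, 3), Mul(Rational(1, 3), k)), 2)), Rational(1, 2)))
Mul(Add(269, Function('g')(-18)), Pow(Add(Mul(-3, 9), 113), -1)) = Mul(Add(269, Add(7, Mul(Rational(1, 3), Pow(Add(Pow(Add(-1, -18), 2), Mul(9, Pow(-18, 2))), Rational(1, 2))))), Pow(Add(Mul(-3, 9), 113), -1)) = Mul(Add(269, Add(7, Mul(Rational(1, 3), Pow(Add(Pow(-19, 2), Mul(9, 324)), Rational(1, 2))))), Pow(Add(-27, 113), -1)) = Mul(Add(269, Add(7, Mul(Rational(1, 3), Pow(Add(361, 2916), Rational(1, 2))))), Pow(86, -1)) = Mul(Add(269, Add(7, Mul(Rational(1, 3), Pow(3277, Rational(1, 2))))), Rational(1, 86)) = Mul(Add(276, Mul(Rational(1, 3), Pow(3277, Rational(1, 2)))), Rational(1, 86)) = Add(Rational(138, 43), Mul(Rational(1, 258), Pow(3277, Rational(1, 2))))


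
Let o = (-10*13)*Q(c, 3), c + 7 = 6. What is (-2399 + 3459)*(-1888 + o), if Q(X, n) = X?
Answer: -1863480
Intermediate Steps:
c = -1 (c = -7 + 6 = -1)
o = 130 (o = -10*13*(-1) = -130*(-1) = 130)
(-2399 + 3459)*(-1888 + o) = (-2399 + 3459)*(-1888 + 130) = 1060*(-1758) = -1863480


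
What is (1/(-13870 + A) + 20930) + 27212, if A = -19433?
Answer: 1603273025/33303 ≈ 48142.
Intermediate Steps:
(1/(-13870 + A) + 20930) + 27212 = (1/(-13870 - 19433) + 20930) + 27212 = (1/(-33303) + 20930) + 27212 = (-1/33303 + 20930) + 27212 = 697031789/33303 + 27212 = 1603273025/33303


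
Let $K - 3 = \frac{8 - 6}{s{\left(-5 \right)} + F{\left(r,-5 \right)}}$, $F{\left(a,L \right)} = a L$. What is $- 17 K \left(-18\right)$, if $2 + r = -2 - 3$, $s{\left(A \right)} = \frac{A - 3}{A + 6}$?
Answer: $\frac{2822}{3} \approx 940.67$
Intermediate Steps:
$s{\left(A \right)} = \frac{-3 + A}{6 + A}$
$r = -7$ ($r = -2 - 5 = -7$)
$F{\left(a,L \right)} = L a$
$K = \frac{83}{27}$ ($K = 3 + \frac{8 - 6}{\frac{-3 - 5}{6 - 5} - -35} = 3 + \frac{2}{1^{-1} \left(-8\right) + 35} = 3 + \frac{2}{1 \left(-8\right) + 35} = 3 + \frac{2}{-8 + 35} = 3 + \frac{2}{27} = \frac{83}{27} \approx 3.0741$)
$- 17 K \left(-18\right) = \left(-17\right) \frac{83}{27} \left(-18\right) = \left(- \frac{1411}{27}\right) \left(-18\right) = \frac{2822}{3}$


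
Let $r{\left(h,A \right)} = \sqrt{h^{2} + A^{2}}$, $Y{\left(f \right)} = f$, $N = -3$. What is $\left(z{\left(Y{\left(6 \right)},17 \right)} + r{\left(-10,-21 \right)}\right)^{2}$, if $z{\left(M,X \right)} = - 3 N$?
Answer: $\left(9 + \sqrt{541}\right)^{2} \approx 1040.7$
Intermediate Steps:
$z{\left(M,X \right)} = 9$ ($z{\left(M,X \right)} = \left(-3\right) \left(-3\right) = 9$)
$r{\left(h,A \right)} = \sqrt{A^{2} + h^{2}}$
$\left(z{\left(Y{\left(6 \right)},17 \right)} + r{\left(-10,-21 \right)}\right)^{2} = \left(9 + \sqrt{\left(-21\right)^{2} + \left(-10\right)^{2}}\right)^{2} = \left(9 + \sqrt{441 + 100}\right)^{2} = \left(9 + \sqrt{541}\right)^{2}$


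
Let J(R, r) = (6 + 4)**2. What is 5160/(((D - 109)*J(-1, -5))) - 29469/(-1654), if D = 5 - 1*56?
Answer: 5787117/330800 ≈ 17.494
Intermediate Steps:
J(R, r) = 100 (J(R, r) = 10**2 = 100)
D = -51 (D = 5 - 56 = -51)
5160/(((D - 109)*J(-1, -5))) - 29469/(-1654) = 5160/(((-51 - 109)*100)) - 29469/(-1654) = 5160/((-160*100)) - 29469*(-1/1654) = 5160/(-16000) + 29469/1654 = 5160*(-1/16000) + 29469/1654 = -129/400 + 29469/1654 = 5787117/330800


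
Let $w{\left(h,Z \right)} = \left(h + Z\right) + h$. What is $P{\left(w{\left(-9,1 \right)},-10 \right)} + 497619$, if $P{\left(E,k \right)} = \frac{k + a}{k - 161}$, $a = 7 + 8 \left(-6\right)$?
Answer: $\frac{28364300}{57} \approx 4.9762 \cdot 10^{5}$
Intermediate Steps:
$a = -41$ ($a = 7 - 48 = -41$)
$w{\left(h,Z \right)} = Z + 2 h$ ($w{\left(h,Z \right)} = \left(Z + h\right) + h = Z + 2 h$)
$P{\left(E,k \right)} = \frac{-41 + k}{-161 + k}$ ($P{\left(E,k \right)} = \frac{k - 41}{k - 161} = \frac{-41 + k}{-161 + k}$)
$P{\left(w{\left(-9,1 \right)},-10 \right)} + 497619 = \frac{-41 - 10}{-161 - 10} + 497619 = \frac{1}{-171} \left(-51\right) + 497619 = \left(- \frac{1}{171}\right) \left(-51\right) + 497619 = \frac{17}{57} + 497619 = \frac{28364300}{57}$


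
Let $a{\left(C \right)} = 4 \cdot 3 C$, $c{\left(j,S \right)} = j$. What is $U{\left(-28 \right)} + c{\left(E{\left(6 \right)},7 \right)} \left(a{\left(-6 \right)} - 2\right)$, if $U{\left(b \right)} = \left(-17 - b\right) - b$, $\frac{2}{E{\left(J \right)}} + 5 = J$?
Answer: $-109$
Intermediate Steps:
$E{\left(J \right)} = \frac{2}{-5 + J}$
$a{\left(C \right)} = 12 C$
$U{\left(b \right)} = -17 - 2 b$
$U{\left(-28 \right)} + c{\left(E{\left(6 \right)},7 \right)} \left(a{\left(-6 \right)} - 2\right) = \left(-17 - -56\right) + \frac{2}{-5 + 6} \left(12 \left(-6\right) - 2\right) = \left(-17 + 56\right) + \frac{2}{1} \left(-72 - 2\right) = 39 + 2 \cdot 1 \left(-74\right) = 39 + 2 \left(-74\right) = 39 - 148 = -109$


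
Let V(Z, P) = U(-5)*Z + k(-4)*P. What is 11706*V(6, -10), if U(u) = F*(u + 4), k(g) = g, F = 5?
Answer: 117060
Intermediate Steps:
U(u) = 20 + 5*u (U(u) = 5*(u + 4) = 5*(4 + u) = 20 + 5*u)
V(Z, P) = -5*Z - 4*P (V(Z, P) = (20 + 5*(-5))*Z - 4*P = (20 - 25)*Z - 4*P = -5*Z - 4*P)
11706*V(6, -10) = 11706*(-5*6 - 4*(-10)) = 11706*(-30 + 40) = 11706*10 = 117060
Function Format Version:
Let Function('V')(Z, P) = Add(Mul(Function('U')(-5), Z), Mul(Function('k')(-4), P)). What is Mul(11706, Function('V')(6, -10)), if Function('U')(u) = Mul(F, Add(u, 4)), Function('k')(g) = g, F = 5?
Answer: 117060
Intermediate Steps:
Function('U')(u) = Add(20, Mul(5, u)) (Function('U')(u) = Mul(5, Add(u, 4)) = Mul(5, Add(4, u)) = Add(20, Mul(5, u)))
Function('V')(Z, P) = Add(Mul(-5, Z), Mul(-4, P)) (Function('V')(Z, P) = Add(Mul(Add(20, Mul(5, -5)), Z), Mul(-4, P)) = Add(Mul(Add(20, -25), Z), Mul(-4, P)) = Add(Mul(-5, Z), Mul(-4, P)))
Mul(11706, Function('V')(6, -10)) = Mul(11706, Add(Mul(-5, 6), Mul(-4, -10))) = Mul(11706, Add(-30, 40)) = Mul(11706, 10) = 117060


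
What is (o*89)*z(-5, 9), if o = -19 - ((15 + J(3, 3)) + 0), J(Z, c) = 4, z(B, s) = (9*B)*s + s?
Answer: 1339272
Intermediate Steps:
z(B, s) = s + 9*B*s (z(B, s) = 9*B*s + s = s + 9*B*s)
o = -38 (o = -19 - ((15 + 4) + 0) = -19 - (19 + 0) = -19 - 1*19 = -19 - 19 = -38)
(o*89)*z(-5, 9) = (-38*89)*(9*(1 + 9*(-5))) = -30438*(1 - 45) = -30438*(-44) = -3382*(-396) = 1339272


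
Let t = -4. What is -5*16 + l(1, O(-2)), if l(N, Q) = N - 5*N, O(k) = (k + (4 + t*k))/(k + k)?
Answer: -84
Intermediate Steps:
O(k) = (4 - 3*k)/(2*k) (O(k) = (k + (4 - 4*k))/(k + k) = (4 - 3*k)/((2*k)) = (4 - 3*k)*(1/(2*k)) = (4 - 3*k)/(2*k))
l(N, Q) = -4*N
-5*16 + l(1, O(-2)) = -5*16 - 4*1 = -80 - 4 = -84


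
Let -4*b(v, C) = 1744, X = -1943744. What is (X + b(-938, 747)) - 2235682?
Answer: -4179862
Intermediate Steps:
b(v, C) = -436 (b(v, C) = -1/4*1744 = -436)
(X + b(-938, 747)) - 2235682 = (-1943744 - 436) - 2235682 = -1944180 - 2235682 = -4179862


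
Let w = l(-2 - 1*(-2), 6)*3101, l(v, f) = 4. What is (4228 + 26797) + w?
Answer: 43429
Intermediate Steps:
w = 12404 (w = 4*3101 = 12404)
(4228 + 26797) + w = (4228 + 26797) + 12404 = 31025 + 12404 = 43429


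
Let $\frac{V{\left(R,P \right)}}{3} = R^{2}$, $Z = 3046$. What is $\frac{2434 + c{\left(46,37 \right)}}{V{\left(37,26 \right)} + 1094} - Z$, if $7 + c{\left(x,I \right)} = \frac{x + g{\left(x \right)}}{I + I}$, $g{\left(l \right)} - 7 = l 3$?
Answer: $- \frac{1172146415}{384874} \approx -3045.5$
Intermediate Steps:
$g{\left(l \right)} = 7 + 3 l$ ($g{\left(l \right)} = 7 + l 3 = 7 + 3 l$)
$c{\left(x,I \right)} = -7 + \frac{7 + 4 x}{2 I}$ ($c{\left(x,I \right)} = -7 + \frac{x + \left(7 + 3 x\right)}{I + I} = -7 + \frac{7 + 4 x}{2 I}$)
$V{\left(R,P \right)} = 3 R^{2}$
$\frac{2434 + c{\left(46,37 \right)}}{V{\left(37,26 \right)} + 1094} - Z = \frac{2434 + \frac{7 - 518 + 4 \cdot 46}{2 \cdot 37}}{3 \cdot 37^{2} + 1094} - 3046 = \frac{2434 + \frac{1}{2} \cdot \frac{1}{37} \left(7 - 518 + 184\right)}{3 \cdot 1369 + 1094} - 3046 = \frac{2434 + \frac{1}{2} \cdot \frac{1}{37} \left(-327\right)}{4107 + 1094} - 3046 = \frac{2434 - \frac{327}{74}}{5201} - 3046 = \frac{179789}{74} \cdot \frac{1}{5201} - 3046 = \frac{179789}{384874} - 3046 = - \frac{1172146415}{384874}$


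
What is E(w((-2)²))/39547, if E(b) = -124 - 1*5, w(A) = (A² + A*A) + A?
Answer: -129/39547 ≈ -0.0032619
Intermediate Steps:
w(A) = A + 2*A² (w(A) = (A² + A²) + A = 2*A² + A = A + 2*A²)
E(b) = -129 (E(b) = -124 - 5 = -129)
E(w((-2)²))/39547 = -129/39547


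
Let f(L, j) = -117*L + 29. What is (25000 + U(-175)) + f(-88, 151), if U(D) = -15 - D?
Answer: 35485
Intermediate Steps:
f(L, j) = 29 - 117*L
(25000 + U(-175)) + f(-88, 151) = (25000 + (-15 - 1*(-175))) + (29 - 117*(-88)) = (25000 + (-15 + 175)) + (29 + 10296) = (25000 + 160) + 10325 = 25160 + 10325 = 35485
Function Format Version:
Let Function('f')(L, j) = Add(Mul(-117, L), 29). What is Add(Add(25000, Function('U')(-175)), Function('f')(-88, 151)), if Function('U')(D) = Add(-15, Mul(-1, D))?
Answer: 35485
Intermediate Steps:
Function('f')(L, j) = Add(29, Mul(-117, L))
Add(Add(25000, Function('U')(-175)), Function('f')(-88, 151)) = Add(Add(25000, Add(-15, Mul(-1, -175))), Add(29, Mul(-117, -88))) = Add(Add(25000, Add(-15, 175)), Add(29, 10296)) = Add(Add(25000, 160), 10325) = Add(25160, 10325) = 35485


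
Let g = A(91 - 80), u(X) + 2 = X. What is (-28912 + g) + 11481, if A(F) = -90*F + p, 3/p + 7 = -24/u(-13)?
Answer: -165794/9 ≈ -18422.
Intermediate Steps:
u(X) = -2 + X
p = -5/9 (p = 3/(-7 - 24/(-2 - 13)) = 3/(-7 - 24/(-15)) = 3/(-7 - 24*(-1/15)) = 3/(-7 + 8/5) = 3/(-27/5) = 3*(-5/27) = -5/9 ≈ -0.55556)
A(F) = -5/9 - 90*F (A(F) = -90*F - 5/9 = -5/9 - 90*F)
g = -8915/9 (g = -5/9 - 90*(91 - 80) = -5/9 - 90*11 = -5/9 - 990 = -8915/9 ≈ -990.56)
(-28912 + g) + 11481 = (-28912 - 8915/9) + 11481 = -269123/9 + 11481 = -165794/9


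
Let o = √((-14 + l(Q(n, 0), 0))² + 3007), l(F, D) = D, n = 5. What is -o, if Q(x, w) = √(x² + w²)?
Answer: -√3203 ≈ -56.595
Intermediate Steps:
Q(x, w) = √(w² + x²)
o = √3203 (o = √((-14 + 0)² + 3007) = √((-14)² + 3007) = √(196 + 3007) = √3203 ≈ 56.595)
-o = -√3203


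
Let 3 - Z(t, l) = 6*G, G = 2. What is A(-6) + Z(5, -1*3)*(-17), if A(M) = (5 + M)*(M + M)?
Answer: 165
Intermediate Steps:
Z(t, l) = -9 (Z(t, l) = 3 - 6*2 = 3 - 1*12 = 3 - 12 = -9)
A(M) = 2*M*(5 + M) (A(M) = (5 + M)*(2*M) = 2*M*(5 + M))
A(-6) + Z(5, -1*3)*(-17) = 2*(-6)*(5 - 6) - 9*(-17) = 2*(-6)*(-1) + 153 = 12 + 153 = 165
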